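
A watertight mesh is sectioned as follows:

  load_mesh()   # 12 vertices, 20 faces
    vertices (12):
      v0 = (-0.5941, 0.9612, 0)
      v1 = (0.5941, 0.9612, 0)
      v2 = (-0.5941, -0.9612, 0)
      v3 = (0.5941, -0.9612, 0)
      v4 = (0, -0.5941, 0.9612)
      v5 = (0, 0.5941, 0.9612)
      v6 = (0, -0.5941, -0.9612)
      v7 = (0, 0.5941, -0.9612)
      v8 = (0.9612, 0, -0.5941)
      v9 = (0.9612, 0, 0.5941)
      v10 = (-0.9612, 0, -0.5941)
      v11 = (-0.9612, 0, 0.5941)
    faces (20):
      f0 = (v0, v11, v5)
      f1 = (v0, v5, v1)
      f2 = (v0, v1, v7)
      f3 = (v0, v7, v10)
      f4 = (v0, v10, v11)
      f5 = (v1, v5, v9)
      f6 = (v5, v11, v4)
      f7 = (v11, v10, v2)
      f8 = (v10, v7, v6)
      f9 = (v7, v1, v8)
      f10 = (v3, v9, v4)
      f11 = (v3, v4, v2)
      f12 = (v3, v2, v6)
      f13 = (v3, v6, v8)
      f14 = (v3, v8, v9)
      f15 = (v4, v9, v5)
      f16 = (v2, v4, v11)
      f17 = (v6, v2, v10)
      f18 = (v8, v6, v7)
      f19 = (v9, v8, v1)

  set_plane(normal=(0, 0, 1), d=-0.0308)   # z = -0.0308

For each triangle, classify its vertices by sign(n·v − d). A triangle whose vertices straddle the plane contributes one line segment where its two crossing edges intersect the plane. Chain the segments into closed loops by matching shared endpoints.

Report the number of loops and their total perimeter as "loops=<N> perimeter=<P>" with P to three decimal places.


loops=1 perimeter=6.418

Straddling triangles (10 of 20):
  (v0,v1,v7) [++-] → (0.575063, 0.949437, -0.0308)–(-0.575063, 0.949437, -0.0308)  len=1.1501
  (v0,v7,v10) [+--] → (-0.575063, 0.949437, -0.0308)–(-0.613132, 0.911368, -0.0308)  len=0.0538
  (v0,v10,v11) [+-+] → (-0.613132, 0.911368, -0.0308)–(-0.9612, 0, -0.0308)  len=0.9756
  (v11,v10,v2) [+-+] → (-0.9612, 0, -0.0308)–(-0.613132, -0.911368, -0.0308)  len=0.9756
  (v7,v1,v8) [-+-] → (0.575063, 0.949437, -0.0308)–(0.613132, 0.911368, -0.0308)  len=0.0538
  (v3,v2,v6) [++-] → (-0.575063, -0.949437, -0.0308)–(0.575063, -0.949437, -0.0308)  len=1.1501
  (v3,v6,v8) [+--] → (0.575063, -0.949437, -0.0308)–(0.613132, -0.911368, -0.0308)  len=0.0538
  (v3,v8,v9) [+-+] → (0.613132, -0.911368, -0.0308)–(0.9612, 0, -0.0308)  len=0.9756
  (v6,v2,v10) [-+-] → (-0.575063, -0.949437, -0.0308)–(-0.613132, -0.911368, -0.0308)  len=0.0538
  (v9,v8,v1) [+-+] → (0.9612, 0, -0.0308)–(0.613132, 0.911368, -0.0308)  len=0.9756

Chained into 1 loop(s):
  loop 1: 10 segments, perimeter = 6.4179
Total perimeter = 6.418


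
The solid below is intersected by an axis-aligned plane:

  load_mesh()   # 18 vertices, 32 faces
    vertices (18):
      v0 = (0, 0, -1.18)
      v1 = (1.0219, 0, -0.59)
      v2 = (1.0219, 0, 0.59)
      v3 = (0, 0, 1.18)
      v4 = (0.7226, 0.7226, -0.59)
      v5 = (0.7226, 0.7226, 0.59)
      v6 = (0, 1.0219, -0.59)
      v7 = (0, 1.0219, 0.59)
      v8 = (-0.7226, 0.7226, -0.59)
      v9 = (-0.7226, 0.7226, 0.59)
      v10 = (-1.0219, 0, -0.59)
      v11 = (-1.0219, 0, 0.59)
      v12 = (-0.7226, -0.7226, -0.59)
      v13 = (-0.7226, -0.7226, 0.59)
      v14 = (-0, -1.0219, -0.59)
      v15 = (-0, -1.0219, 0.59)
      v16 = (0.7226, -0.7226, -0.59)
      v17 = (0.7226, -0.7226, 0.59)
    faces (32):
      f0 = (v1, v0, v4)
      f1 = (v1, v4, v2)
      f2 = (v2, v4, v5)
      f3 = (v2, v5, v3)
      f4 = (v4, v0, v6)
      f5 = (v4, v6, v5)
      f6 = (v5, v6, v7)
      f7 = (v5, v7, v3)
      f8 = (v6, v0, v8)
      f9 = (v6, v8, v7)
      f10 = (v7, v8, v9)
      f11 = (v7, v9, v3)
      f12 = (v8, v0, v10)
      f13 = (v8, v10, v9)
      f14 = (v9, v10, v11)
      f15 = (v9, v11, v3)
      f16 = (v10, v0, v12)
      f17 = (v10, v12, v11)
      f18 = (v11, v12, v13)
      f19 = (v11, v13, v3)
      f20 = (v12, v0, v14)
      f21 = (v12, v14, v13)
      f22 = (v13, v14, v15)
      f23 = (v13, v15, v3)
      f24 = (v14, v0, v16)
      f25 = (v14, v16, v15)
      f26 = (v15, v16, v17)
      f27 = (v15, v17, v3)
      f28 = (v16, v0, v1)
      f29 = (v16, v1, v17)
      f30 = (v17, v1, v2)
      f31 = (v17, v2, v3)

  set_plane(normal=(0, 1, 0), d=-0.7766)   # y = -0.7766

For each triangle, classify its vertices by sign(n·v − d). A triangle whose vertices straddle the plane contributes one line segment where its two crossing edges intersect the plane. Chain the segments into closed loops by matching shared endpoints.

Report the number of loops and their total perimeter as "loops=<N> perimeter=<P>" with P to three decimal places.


loops=1 perimeter=4.796

Straddling triangles (8 of 32):
  (v12,v0,v14) [++-] → (0, -0.7766, -0.731625)–(-0.592228, -0.7766, -0.59)  len=0.6089
  (v12,v14,v13) [+-+] → (-0.592228, -0.7766, -0.59)–(-0.592228, -0.7766, 0.377103)  len=0.9671
  (v13,v14,v15) [+--] → (-0.592228, -0.7766, 0.377103)–(-0.592228, -0.7766, 0.59)  len=0.2129
  (v13,v15,v3) [+-+] → (-0.592228, -0.7766, 0.59)–(0, -0.7766, 0.731625)  len=0.6089
  (v14,v0,v16) [-++] → (0, -0.7766, -0.731625)–(0.592228, -0.7766, -0.59)  len=0.6089
  (v14,v16,v15) [-+-] → (0.592228, -0.7766, -0.59)–(0.592228, -0.7766, -0.377103)  len=0.2129
  (v15,v16,v17) [-++] → (0.592228, -0.7766, -0.377103)–(0.592228, -0.7766, 0.59)  len=0.9671
  (v15,v17,v3) [-++] → (0.592228, -0.7766, 0.59)–(0, -0.7766, 0.731625)  len=0.6089

Chained into 1 loop(s):
  loop 1: 8 segments, perimeter = 4.7957
Total perimeter = 4.796


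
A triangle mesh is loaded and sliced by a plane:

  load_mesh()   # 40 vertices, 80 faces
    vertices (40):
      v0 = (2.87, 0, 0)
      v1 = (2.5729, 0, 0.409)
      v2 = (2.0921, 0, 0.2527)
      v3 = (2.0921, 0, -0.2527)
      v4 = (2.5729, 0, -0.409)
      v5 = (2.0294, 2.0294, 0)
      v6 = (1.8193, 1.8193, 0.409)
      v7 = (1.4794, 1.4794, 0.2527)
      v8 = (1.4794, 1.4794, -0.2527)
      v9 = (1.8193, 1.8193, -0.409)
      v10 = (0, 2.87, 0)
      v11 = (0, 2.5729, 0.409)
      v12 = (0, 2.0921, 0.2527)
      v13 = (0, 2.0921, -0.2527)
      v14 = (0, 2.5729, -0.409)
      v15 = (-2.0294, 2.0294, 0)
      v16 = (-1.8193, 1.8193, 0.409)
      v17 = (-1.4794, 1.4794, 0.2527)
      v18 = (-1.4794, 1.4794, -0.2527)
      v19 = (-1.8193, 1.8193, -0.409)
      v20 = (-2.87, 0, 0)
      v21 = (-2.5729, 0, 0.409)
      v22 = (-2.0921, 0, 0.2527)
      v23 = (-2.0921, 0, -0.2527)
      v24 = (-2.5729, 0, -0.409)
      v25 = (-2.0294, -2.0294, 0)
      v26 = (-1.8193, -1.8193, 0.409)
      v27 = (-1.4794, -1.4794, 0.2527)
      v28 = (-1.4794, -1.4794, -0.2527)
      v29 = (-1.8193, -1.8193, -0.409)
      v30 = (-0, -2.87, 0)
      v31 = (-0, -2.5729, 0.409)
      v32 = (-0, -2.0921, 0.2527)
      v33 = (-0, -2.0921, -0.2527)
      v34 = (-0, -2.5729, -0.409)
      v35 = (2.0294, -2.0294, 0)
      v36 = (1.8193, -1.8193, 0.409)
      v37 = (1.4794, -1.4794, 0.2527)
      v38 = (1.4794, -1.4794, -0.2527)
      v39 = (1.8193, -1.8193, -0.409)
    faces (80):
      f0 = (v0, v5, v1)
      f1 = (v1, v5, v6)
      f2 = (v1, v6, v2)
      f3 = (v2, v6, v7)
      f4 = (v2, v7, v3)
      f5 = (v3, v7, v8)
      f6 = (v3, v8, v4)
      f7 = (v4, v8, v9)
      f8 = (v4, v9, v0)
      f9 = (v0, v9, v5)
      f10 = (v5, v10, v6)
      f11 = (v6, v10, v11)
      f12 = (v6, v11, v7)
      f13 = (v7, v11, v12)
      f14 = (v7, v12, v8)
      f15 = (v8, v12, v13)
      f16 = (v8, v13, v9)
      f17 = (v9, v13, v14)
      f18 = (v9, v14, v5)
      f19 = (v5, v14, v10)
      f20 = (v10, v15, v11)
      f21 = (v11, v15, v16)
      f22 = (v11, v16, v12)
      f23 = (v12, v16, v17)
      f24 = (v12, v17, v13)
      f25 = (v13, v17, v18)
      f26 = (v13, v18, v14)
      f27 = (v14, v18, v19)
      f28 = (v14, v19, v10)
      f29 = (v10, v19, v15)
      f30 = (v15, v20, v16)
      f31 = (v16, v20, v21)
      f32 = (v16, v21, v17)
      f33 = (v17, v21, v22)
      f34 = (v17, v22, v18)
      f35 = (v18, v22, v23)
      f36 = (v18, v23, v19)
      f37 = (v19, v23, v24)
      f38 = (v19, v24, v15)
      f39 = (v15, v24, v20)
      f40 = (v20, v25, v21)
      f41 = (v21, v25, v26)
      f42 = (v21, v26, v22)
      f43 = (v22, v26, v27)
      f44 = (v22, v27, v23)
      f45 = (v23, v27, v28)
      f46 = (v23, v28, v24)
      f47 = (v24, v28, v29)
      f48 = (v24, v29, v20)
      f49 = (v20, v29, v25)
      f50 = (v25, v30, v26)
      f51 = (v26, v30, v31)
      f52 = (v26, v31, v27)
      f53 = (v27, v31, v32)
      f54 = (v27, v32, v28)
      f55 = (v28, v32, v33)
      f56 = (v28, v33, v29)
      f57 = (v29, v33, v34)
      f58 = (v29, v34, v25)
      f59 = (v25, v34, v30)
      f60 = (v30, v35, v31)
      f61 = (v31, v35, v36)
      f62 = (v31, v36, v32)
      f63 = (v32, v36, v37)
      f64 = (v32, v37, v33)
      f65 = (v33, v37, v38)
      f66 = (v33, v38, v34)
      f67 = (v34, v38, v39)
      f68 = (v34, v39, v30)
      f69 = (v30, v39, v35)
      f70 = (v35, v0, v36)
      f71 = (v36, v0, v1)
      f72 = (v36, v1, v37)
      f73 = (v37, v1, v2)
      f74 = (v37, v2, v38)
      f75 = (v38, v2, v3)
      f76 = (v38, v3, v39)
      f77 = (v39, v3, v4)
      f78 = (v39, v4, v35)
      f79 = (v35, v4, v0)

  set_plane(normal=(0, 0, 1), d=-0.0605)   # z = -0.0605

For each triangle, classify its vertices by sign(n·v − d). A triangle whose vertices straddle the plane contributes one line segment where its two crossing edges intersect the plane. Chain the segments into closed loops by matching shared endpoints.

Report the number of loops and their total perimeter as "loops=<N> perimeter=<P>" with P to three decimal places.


loops=2 perimeter=30.114

Straddling triangles (32 of 80):
  (v2,v7,v3) [++-] → (1.85909, 0.562605, -0.0605)–(2.0921, 0, -0.0605)  len=0.6089
  (v3,v7,v8) [-+-] → (1.85909, 0.562605, -0.0605)–(1.4794, 1.4794, -0.0605)  len=0.9923
  (v4,v9,v0) [--+] → (2.71458, 0.269114, -0.0605)–(2.82605, 0, -0.0605)  len=0.2913
  (v0,v9,v5) [+-+] → (2.71458, 0.269114, -0.0605)–(1.99832, 1.99832, -0.0605)  len=1.8717
  (v7,v12,v8) [++-] → (0.916795, 1.71241, -0.0605)–(1.4794, 1.4794, -0.0605)  len=0.6089
  (v8,v12,v13) [-+-] → (0.916795, 1.71241, -0.0605)–(0, 2.0921, -0.0605)  len=0.9923
  (v9,v14,v5) [--+] → (1.72921, 2.1098, -0.0605)–(1.99832, 1.99832, -0.0605)  len=0.2913
  (v5,v14,v10) [+-+] → (1.72921, 2.1098, -0.0605)–(0, 2.82605, -0.0605)  len=1.8717
  (v12,v17,v13) [++-] → (-0.562605, 1.85909, -0.0605)–(0, 2.0921, -0.0605)  len=0.6089
  (v13,v17,v18) [-+-] → (-0.562605, 1.85909, -0.0605)–(-1.4794, 1.4794, -0.0605)  len=0.9923
  (v14,v19,v10) [--+] → (-0.269114, 2.71458, -0.0605)–(0, 2.82605, -0.0605)  len=0.2913
  (v10,v19,v15) [+-+] → (-0.269114, 2.71458, -0.0605)–(-1.99832, 1.99832, -0.0605)  len=1.8717
  (v17,v22,v18) [++-] → (-1.71241, 0.916795, -0.0605)–(-1.4794, 1.4794, -0.0605)  len=0.6089
  (v18,v22,v23) [-+-] → (-1.71241, 0.916795, -0.0605)–(-2.0921, 0, -0.0605)  len=0.9923
  (v19,v24,v15) [--+] → (-2.1098, 1.72921, -0.0605)–(-1.99832, 1.99832, -0.0605)  len=0.2913
  (v15,v24,v20) [+-+] → (-2.1098, 1.72921, -0.0605)–(-2.82605, 0, -0.0605)  len=1.8717
  (v22,v27,v23) [++-] → (-1.85909, -0.562605, -0.0605)–(-2.0921, 0, -0.0605)  len=0.6089
  (v23,v27,v28) [-+-] → (-1.85909, -0.562605, -0.0605)–(-1.4794, -1.4794, -0.0605)  len=0.9923
  (v24,v29,v20) [--+] → (-2.71458, -0.269114, -0.0605)–(-2.82605, 0, -0.0605)  len=0.2913
  (v20,v29,v25) [+-+] → (-2.71458, -0.269114, -0.0605)–(-1.99832, -1.99832, -0.0605)  len=1.8717
  (v27,v32,v28) [++-] → (-0.916795, -1.71241, -0.0605)–(-1.4794, -1.4794, -0.0605)  len=0.6089
  (v28,v32,v33) [-+-] → (-0.916795, -1.71241, -0.0605)–(0, -2.0921, -0.0605)  len=0.9923
  (v29,v34,v25) [--+] → (-1.72921, -2.1098, -0.0605)–(-1.99832, -1.99832, -0.0605)  len=0.2913
  (v25,v34,v30) [+-+] → (-1.72921, -2.1098, -0.0605)–(0, -2.82605, -0.0605)  len=1.8717
  (v32,v37,v33) [++-] → (0.562605, -1.85909, -0.0605)–(0, -2.0921, -0.0605)  len=0.6089
  (v33,v37,v38) [-+-] → (0.562605, -1.85909, -0.0605)–(1.4794, -1.4794, -0.0605)  len=0.9923
  (v34,v39,v30) [--+] → (0.269114, -2.71458, -0.0605)–(0, -2.82605, -0.0605)  len=0.2913
  (v30,v39,v35) [+-+] → (0.269114, -2.71458, -0.0605)–(1.99832, -1.99832, -0.0605)  len=1.8717
  (v37,v2,v38) [++-] → (1.71241, -0.916795, -0.0605)–(1.4794, -1.4794, -0.0605)  len=0.6089
  (v38,v2,v3) [-+-] → (1.71241, -0.916795, -0.0605)–(2.0921, 0, -0.0605)  len=0.9923
  (v39,v4,v35) [--+] → (2.1098, -1.72921, -0.0605)–(1.99832, -1.99832, -0.0605)  len=0.2913
  (v35,v4,v0) [+-+] → (2.1098, -1.72921, -0.0605)–(2.82605, 0, -0.0605)  len=1.8717

Chained into 2 loop(s):
  loop 1: 16 segments, perimeter = 12.8101
  loop 2: 16 segments, perimeter = 17.3037
Total perimeter = 30.114


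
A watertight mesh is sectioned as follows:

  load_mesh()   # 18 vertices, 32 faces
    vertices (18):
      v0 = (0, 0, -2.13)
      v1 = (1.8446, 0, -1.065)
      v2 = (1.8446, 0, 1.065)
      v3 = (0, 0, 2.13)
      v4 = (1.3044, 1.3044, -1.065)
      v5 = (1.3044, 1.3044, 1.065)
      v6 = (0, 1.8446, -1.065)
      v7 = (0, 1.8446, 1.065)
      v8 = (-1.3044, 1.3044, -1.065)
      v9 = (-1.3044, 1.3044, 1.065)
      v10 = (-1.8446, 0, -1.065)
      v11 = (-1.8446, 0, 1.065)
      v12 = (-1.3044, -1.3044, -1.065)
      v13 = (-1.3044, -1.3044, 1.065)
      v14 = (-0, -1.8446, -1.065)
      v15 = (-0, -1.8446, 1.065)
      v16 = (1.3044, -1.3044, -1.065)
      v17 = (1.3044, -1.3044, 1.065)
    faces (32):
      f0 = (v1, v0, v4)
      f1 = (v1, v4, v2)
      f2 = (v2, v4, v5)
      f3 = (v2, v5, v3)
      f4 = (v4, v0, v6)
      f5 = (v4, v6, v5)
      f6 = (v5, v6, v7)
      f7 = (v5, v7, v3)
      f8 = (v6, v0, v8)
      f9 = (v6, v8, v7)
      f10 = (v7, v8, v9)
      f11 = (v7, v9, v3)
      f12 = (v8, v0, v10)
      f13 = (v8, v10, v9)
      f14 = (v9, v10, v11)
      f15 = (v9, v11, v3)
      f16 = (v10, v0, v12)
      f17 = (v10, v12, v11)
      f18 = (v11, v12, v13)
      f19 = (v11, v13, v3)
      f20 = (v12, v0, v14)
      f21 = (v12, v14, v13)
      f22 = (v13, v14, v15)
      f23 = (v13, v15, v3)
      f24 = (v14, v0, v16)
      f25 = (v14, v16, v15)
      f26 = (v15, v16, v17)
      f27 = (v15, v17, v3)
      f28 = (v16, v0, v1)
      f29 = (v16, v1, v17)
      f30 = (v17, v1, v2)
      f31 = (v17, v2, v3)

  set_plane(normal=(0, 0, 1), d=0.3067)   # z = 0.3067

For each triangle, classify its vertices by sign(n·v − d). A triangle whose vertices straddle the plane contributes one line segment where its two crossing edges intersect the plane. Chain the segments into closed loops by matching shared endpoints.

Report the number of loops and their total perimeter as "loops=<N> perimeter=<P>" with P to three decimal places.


loops=1 perimeter=11.295

Straddling triangles (16 of 32):
  (v1,v4,v2) [--+] → (1.65228, 0.464379, 0.3067)–(1.8446, 0, 0.3067)  len=0.5026
  (v2,v4,v5) [+-+] → (1.65228, 0.464379, 0.3067)–(1.3044, 1.3044, 0.3067)  len=0.9092
  (v4,v6,v5) [--+] → (0.840021, 1.49672, 0.3067)–(1.3044, 1.3044, 0.3067)  len=0.5026
  (v5,v6,v7) [+-+] → (0.840021, 1.49672, 0.3067)–(0, 1.8446, 0.3067)  len=0.9092
  (v6,v8,v7) [--+] → (-0.464379, 1.65228, 0.3067)–(0, 1.8446, 0.3067)  len=0.5026
  (v7,v8,v9) [+-+] → (-0.464379, 1.65228, 0.3067)–(-1.3044, 1.3044, 0.3067)  len=0.9092
  (v8,v10,v9) [--+] → (-1.49672, 0.840021, 0.3067)–(-1.3044, 1.3044, 0.3067)  len=0.5026
  (v9,v10,v11) [+-+] → (-1.49672, 0.840021, 0.3067)–(-1.8446, 0, 0.3067)  len=0.9092
  (v10,v12,v11) [--+] → (-1.65228, -0.464379, 0.3067)–(-1.8446, 0, 0.3067)  len=0.5026
  (v11,v12,v13) [+-+] → (-1.65228, -0.464379, 0.3067)–(-1.3044, -1.3044, 0.3067)  len=0.9092
  (v12,v14,v13) [--+] → (-0.840021, -1.49672, 0.3067)–(-1.3044, -1.3044, 0.3067)  len=0.5026
  (v13,v14,v15) [+-+] → (-0.840021, -1.49672, 0.3067)–(0, -1.8446, 0.3067)  len=0.9092
  (v14,v16,v15) [--+] → (0.464379, -1.65228, 0.3067)–(0, -1.8446, 0.3067)  len=0.5026
  (v15,v16,v17) [+-+] → (0.464379, -1.65228, 0.3067)–(1.3044, -1.3044, 0.3067)  len=0.9092
  (v16,v1,v17) [--+] → (1.49672, -0.840021, 0.3067)–(1.3044, -1.3044, 0.3067)  len=0.5026
  (v17,v1,v2) [+-+] → (1.49672, -0.840021, 0.3067)–(1.8446, 0, 0.3067)  len=0.9092

Chained into 1 loop(s):
  loop 1: 16 segments, perimeter = 11.2947
Total perimeter = 11.295


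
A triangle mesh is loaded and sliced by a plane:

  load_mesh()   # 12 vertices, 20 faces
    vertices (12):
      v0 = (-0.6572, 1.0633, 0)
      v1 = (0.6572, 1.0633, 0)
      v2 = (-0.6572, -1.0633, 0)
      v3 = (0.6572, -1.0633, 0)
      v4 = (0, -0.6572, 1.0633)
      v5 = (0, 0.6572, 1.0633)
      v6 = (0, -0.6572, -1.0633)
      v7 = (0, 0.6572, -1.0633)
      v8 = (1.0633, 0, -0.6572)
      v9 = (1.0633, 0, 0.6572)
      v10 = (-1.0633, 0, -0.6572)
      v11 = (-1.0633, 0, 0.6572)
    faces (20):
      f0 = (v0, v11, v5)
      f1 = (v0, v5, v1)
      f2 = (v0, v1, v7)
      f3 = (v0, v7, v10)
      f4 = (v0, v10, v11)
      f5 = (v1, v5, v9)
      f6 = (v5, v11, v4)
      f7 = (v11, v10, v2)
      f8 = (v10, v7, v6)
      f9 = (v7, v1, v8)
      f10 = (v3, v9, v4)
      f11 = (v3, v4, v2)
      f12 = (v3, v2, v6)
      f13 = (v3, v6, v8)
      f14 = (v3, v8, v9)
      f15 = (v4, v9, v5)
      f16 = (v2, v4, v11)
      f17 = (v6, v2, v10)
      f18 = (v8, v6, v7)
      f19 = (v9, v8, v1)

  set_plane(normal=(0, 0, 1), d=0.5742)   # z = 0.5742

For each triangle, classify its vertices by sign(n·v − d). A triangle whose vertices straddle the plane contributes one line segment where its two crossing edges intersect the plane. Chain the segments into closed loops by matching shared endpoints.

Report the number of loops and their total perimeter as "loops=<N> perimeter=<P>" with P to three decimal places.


loops=1 perimeter=5.799

Straddling triangles (10 of 20):
  (v0,v11,v5) [-++] → (-1.01201, 0.134288, 0.5742)–(-0.302301, 0.843999, 0.5742)  len=1.0037
  (v0,v5,v1) [-+-] → (-0.302301, 0.843999, 0.5742)–(0.302301, 0.843999, 0.5742)  len=0.6046
  (v0,v10,v11) [--+] → (-1.0633, 0, 0.5742)–(-1.01201, 0.134288, 0.5742)  len=0.1437
  (v1,v5,v9) [-++] → (0.302301, 0.843999, 0.5742)–(1.01201, 0.134288, 0.5742)  len=1.0037
  (v11,v10,v2) [+--] → (-1.0633, 0, 0.5742)–(-1.01201, -0.134288, 0.5742)  len=0.1437
  (v3,v9,v4) [-++] → (1.01201, -0.134288, 0.5742)–(0.302301, -0.843999, 0.5742)  len=1.0037
  (v3,v4,v2) [-+-] → (0.302301, -0.843999, 0.5742)–(-0.302301, -0.843999, 0.5742)  len=0.6046
  (v3,v8,v9) [--+] → (1.0633, 0, 0.5742)–(1.01201, -0.134288, 0.5742)  len=0.1437
  (v2,v4,v11) [-++] → (-0.302301, -0.843999, 0.5742)–(-1.01201, -0.134288, 0.5742)  len=1.0037
  (v9,v8,v1) [+--] → (1.0633, 0, 0.5742)–(1.01201, 0.134288, 0.5742)  len=0.1437

Chained into 1 loop(s):
  loop 1: 10 segments, perimeter = 5.7989
Total perimeter = 5.799


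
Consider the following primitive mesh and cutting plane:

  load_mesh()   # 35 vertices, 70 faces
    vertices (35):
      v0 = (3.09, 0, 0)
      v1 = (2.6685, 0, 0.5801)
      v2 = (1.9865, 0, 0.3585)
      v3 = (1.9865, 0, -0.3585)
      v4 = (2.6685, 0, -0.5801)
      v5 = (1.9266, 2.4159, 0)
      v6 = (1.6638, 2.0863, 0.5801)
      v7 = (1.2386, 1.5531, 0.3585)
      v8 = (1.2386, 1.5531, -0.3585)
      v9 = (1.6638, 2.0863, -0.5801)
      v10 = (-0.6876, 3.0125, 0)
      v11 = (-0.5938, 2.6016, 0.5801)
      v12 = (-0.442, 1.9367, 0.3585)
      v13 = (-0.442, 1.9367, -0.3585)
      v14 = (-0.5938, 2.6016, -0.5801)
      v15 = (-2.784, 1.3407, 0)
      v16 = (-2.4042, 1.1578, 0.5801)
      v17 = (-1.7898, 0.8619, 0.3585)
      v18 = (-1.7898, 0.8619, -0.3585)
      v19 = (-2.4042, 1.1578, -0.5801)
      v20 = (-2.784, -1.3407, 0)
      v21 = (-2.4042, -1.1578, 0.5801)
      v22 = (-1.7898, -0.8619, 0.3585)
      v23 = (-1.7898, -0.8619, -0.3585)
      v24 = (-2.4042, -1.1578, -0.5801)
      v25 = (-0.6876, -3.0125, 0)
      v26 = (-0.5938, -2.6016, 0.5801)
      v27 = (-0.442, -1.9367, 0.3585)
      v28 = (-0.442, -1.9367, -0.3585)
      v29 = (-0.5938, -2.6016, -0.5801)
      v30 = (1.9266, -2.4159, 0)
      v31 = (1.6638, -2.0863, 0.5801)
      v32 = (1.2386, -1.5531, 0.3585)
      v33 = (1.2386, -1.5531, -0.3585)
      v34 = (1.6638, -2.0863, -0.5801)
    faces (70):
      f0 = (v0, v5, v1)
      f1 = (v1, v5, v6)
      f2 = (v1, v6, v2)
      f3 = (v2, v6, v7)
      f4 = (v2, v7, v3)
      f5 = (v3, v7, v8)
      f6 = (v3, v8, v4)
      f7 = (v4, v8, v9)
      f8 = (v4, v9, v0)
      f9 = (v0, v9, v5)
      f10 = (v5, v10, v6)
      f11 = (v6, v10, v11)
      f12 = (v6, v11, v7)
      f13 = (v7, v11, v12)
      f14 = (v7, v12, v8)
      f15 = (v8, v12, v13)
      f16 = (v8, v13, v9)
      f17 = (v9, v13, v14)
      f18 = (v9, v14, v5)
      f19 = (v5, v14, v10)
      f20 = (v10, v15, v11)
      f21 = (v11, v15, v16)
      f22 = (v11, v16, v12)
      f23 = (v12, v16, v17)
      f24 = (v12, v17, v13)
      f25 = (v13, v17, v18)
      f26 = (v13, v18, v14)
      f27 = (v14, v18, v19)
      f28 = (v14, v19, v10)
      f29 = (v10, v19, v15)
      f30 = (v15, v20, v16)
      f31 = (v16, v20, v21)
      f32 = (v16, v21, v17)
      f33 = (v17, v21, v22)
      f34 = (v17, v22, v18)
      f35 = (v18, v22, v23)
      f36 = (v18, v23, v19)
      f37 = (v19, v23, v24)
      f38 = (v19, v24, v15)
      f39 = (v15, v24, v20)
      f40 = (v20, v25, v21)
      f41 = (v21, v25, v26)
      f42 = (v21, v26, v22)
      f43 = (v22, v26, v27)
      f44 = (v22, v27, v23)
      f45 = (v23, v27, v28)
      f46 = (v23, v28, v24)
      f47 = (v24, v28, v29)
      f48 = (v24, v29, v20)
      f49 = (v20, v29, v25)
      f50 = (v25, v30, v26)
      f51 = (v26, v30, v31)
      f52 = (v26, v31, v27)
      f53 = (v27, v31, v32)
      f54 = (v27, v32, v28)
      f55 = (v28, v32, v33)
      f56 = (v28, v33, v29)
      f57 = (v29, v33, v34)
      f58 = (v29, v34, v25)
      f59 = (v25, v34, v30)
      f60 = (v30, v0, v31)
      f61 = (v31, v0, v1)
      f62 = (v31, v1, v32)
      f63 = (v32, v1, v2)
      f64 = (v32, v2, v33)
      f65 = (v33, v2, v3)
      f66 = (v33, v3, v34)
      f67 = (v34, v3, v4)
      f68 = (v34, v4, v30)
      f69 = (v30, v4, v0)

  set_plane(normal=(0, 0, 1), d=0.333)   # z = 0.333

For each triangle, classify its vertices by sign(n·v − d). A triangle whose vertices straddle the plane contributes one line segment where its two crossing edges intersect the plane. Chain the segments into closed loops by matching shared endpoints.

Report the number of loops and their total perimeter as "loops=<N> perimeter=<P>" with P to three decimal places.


Straddling triangles (28 of 70):
  (v0,v5,v1) [--+] → (2.35248, 1.02908, 0.333)–(2.84804, 0, 0.333)  len=1.1422
  (v1,v5,v6) [+-+] → (2.35248, 1.02908, 0.333)–(1.77574, 2.2267, 0.333)  len=1.3293
  (v2,v7,v3) [++-] → (1.2652, 1.49786, 0.333)–(1.9865, 0, 0.333)  len=1.6625
  (v3,v7,v8) [-+-] → (1.2652, 1.49786, 0.333)–(1.2386, 1.5531, 0.333)  len=0.0613
  (v5,v10,v6) [--+] → (0.662195, 2.48083, 0.333)–(1.77574, 2.2267, 0.333)  len=1.1422
  (v6,v10,v11) [+-+] → (0.662195, 2.48083, 0.333)–(-0.633755, 2.77663, 0.333)  len=1.3293
  (v7,v12,v8) [++-] → (-0.38223, 1.92306, 0.333)–(1.2386, 1.5531, 0.333)  len=1.6625
  (v8,v12,v13) [-+-] → (-0.38223, 1.92306, 0.333)–(-0.442, 1.9367, 0.333)  len=0.0613
  (v10,v15,v11) [--+] → (-1.52674, 2.06451, 0.333)–(-0.633755, 2.77663, 0.333)  len=1.1422
  (v11,v15,v16) [+-+] → (-1.52674, 2.06451, 0.333)–(-2.56598, 1.23571, 0.333)  len=1.3293
  (v12,v17,v13) [++-] → (-1.74187, 0.900125, 0.333)–(-0.442, 1.9367, 0.333)  len=1.6626
  (v13,v17,v18) [-+-] → (-1.74187, 0.900125, 0.333)–(-1.7898, 0.8619, 0.333)  len=0.0613
  (v15,v20,v16) [--+] → (-2.56598, 0.0935363, 0.333)–(-2.56598, 1.23571, 0.333)  len=1.1422
  (v16,v20,v21) [+-+] → (-2.56598, 0.0935363, 0.333)–(-2.56598, -1.23571, 0.333)  len=1.3292
  (v17,v22,v18) [++-] → (-1.7898, -0.800593, 0.333)–(-1.7898, 0.8619, 0.333)  len=1.6625
  (v18,v22,v23) [-+-] → (-1.7898, -0.800593, 0.333)–(-1.7898, -0.8619, 0.333)  len=0.0613
  (v20,v25,v21) [--+] → (-1.673, -1.94783, 0.333)–(-2.56598, -1.23571, 0.333)  len=1.1422
  (v21,v25,v26) [+-+] → (-1.673, -1.94783, 0.333)–(-0.633755, -2.77663, 0.333)  len=1.3293
  (v22,v27,v23) [++-] → (-0.489934, -1.89847, 0.333)–(-1.7898, -0.8619, 0.333)  len=1.6626
  (v23,v27,v28) [-+-] → (-0.489934, -1.89847, 0.333)–(-0.442, -1.9367, 0.333)  len=0.0613
  (v25,v30,v26) [--+] → (0.479792, -2.5225, 0.333)–(-0.633755, -2.77663, 0.333)  len=1.1422
  (v26,v30,v31) [+-+] → (0.479792, -2.5225, 0.333)–(1.77574, -2.2267, 0.333)  len=1.3293
  (v27,v32,v28) [++-] → (1.17883, -1.56674, 0.333)–(-0.442, -1.9367, 0.333)  len=1.6625
  (v28,v32,v33) [-+-] → (1.17883, -1.56674, 0.333)–(1.2386, -1.5531, 0.333)  len=0.0613
  (v30,v0,v31) [--+] → (2.27131, -1.19762, 0.333)–(1.77574, -2.2267, 0.333)  len=1.1422
  (v31,v0,v1) [+-+] → (2.27131, -1.19762, 0.333)–(2.84804, 0, 0.333)  len=1.3293
  (v32,v2,v33) [++-] → (1.9599, -0.0552358, 0.333)–(1.2386, -1.5531, 0.333)  len=1.6625
  (v33,v2,v3) [-+-] → (1.9599, -0.0552358, 0.333)–(1.9865, 0, 0.333)  len=0.0613

Chained into 2 loop(s):
  loop 1: 14 segments, perimeter = 17.3001
  loop 2: 14 segments, perimeter = 12.0668
Total perimeter = 29.367

loops=2 perimeter=29.367


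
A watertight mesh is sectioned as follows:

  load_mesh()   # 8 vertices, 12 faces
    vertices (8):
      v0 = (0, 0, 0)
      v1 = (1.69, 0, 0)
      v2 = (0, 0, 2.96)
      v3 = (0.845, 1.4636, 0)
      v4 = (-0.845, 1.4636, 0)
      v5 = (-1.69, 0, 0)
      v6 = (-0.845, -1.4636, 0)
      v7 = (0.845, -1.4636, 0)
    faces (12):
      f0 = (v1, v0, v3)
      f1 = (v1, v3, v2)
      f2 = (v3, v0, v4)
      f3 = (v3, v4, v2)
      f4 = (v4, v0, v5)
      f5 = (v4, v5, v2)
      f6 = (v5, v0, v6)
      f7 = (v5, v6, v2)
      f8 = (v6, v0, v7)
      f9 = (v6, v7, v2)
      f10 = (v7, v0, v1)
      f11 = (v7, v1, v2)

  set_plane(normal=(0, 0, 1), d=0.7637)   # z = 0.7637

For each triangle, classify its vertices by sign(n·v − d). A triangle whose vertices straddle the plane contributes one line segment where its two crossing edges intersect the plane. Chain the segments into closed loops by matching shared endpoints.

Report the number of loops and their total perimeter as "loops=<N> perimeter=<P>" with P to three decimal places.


loops=1 perimeter=7.524

Straddling triangles (6 of 12):
  (v1,v3,v2) [--+] → (0.626984, 1.08598, 0.7637)–(1.25397, 0, 0.7637)  len=1.2540
  (v3,v4,v2) [--+] → (-0.626984, 1.08598, 0.7637)–(0.626984, 1.08598, 0.7637)  len=1.2540
  (v4,v5,v2) [--+] → (-1.25397, 0, 0.7637)–(-0.626984, 1.08598, 0.7637)  len=1.2540
  (v5,v6,v2) [--+] → (-0.626984, -1.08598, 0.7637)–(-1.25397, 0, 0.7637)  len=1.2540
  (v6,v7,v2) [--+] → (0.626984, -1.08598, 0.7637)–(-0.626984, -1.08598, 0.7637)  len=1.2540
  (v7,v1,v2) [--+] → (1.25397, 0, 0.7637)–(0.626984, -1.08598, 0.7637)  len=1.2540

Chained into 1 loop(s):
  loop 1: 6 segments, perimeter = 7.5239
Total perimeter = 7.524


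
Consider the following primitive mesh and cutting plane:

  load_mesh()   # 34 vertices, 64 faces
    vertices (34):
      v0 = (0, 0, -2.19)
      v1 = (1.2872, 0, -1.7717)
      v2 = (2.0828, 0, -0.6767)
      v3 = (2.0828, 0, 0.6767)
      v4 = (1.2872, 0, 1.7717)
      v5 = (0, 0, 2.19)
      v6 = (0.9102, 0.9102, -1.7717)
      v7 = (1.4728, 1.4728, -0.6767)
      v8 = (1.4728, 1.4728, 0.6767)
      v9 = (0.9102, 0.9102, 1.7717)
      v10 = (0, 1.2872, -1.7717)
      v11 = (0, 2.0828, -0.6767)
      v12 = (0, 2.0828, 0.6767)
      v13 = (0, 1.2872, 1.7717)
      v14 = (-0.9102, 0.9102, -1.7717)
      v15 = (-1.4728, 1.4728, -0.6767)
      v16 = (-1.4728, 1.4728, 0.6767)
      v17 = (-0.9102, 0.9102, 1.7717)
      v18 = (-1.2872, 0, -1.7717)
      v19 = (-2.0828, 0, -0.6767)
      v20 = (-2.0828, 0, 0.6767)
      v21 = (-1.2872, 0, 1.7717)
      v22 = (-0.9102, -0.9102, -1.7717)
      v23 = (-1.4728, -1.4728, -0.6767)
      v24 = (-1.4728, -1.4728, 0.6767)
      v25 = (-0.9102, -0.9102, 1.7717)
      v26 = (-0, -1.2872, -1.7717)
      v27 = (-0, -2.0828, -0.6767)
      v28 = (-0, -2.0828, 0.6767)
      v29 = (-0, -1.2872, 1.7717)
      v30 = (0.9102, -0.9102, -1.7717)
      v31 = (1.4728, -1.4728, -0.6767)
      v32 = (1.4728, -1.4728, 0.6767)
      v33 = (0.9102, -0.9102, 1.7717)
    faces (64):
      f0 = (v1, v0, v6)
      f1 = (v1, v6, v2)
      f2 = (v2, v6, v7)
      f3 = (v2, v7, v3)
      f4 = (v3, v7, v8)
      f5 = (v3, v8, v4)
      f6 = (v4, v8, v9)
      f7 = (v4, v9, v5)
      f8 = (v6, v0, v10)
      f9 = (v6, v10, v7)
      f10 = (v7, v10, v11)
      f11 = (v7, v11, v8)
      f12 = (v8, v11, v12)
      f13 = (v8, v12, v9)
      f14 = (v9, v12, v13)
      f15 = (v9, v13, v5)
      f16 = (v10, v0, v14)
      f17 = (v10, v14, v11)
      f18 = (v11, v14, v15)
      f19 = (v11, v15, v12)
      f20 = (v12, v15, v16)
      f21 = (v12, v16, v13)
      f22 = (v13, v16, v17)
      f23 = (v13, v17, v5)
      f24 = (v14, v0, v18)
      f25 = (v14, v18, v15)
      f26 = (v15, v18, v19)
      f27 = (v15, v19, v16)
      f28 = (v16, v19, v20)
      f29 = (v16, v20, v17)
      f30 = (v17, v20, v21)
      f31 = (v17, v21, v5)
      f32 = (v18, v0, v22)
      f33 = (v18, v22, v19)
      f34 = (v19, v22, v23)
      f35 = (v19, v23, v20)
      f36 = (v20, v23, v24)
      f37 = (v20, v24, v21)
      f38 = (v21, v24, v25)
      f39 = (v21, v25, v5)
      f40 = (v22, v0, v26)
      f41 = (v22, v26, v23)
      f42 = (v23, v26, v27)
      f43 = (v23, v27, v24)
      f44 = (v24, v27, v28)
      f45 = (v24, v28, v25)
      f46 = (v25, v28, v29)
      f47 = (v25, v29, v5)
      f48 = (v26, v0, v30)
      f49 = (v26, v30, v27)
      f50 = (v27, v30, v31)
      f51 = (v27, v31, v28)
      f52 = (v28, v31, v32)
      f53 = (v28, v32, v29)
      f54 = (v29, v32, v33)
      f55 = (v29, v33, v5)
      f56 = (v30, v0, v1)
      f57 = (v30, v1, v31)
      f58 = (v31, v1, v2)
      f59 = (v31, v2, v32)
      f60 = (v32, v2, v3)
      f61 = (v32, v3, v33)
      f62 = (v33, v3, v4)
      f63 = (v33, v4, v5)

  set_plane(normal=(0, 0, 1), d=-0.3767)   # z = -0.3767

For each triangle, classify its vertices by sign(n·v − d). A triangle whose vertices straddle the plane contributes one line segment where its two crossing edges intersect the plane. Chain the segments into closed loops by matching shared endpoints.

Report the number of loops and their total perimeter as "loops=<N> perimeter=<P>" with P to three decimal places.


Straddling triangles (16 of 64):
  (v2,v7,v3) [--+] → (1.60802, 1.14633, -0.3767)–(2.0828, 0, -0.3767)  len=1.2408
  (v3,v7,v8) [+-+] → (1.60802, 1.14633, -0.3767)–(1.4728, 1.4728, -0.3767)  len=0.3534
  (v7,v11,v8) [--+] → (0.326467, 1.94758, -0.3767)–(1.4728, 1.4728, -0.3767)  len=1.2408
  (v8,v11,v12) [+-+] → (0.326467, 1.94758, -0.3767)–(0, 2.0828, -0.3767)  len=0.3534
  (v11,v15,v12) [--+] → (-1.14633, 1.60802, -0.3767)–(0, 2.0828, -0.3767)  len=1.2408
  (v12,v15,v16) [+-+] → (-1.14633, 1.60802, -0.3767)–(-1.4728, 1.4728, -0.3767)  len=0.3534
  (v15,v19,v16) [--+] → (-1.94758, 0.326467, -0.3767)–(-1.4728, 1.4728, -0.3767)  len=1.2408
  (v16,v19,v20) [+-+] → (-1.94758, 0.326467, -0.3767)–(-2.0828, 0, -0.3767)  len=0.3534
  (v19,v23,v20) [--+] → (-1.60802, -1.14633, -0.3767)–(-2.0828, 0, -0.3767)  len=1.2408
  (v20,v23,v24) [+-+] → (-1.60802, -1.14633, -0.3767)–(-1.4728, -1.4728, -0.3767)  len=0.3534
  (v23,v27,v24) [--+] → (-0.326467, -1.94758, -0.3767)–(-1.4728, -1.4728, -0.3767)  len=1.2408
  (v24,v27,v28) [+-+] → (-0.326467, -1.94758, -0.3767)–(0, -2.0828, -0.3767)  len=0.3534
  (v27,v31,v28) [--+] → (1.14633, -1.60802, -0.3767)–(0, -2.0828, -0.3767)  len=1.2408
  (v28,v31,v32) [+-+] → (1.14633, -1.60802, -0.3767)–(1.4728, -1.4728, -0.3767)  len=0.3534
  (v31,v2,v32) [--+] → (1.94758, -0.326467, -0.3767)–(1.4728, -1.4728, -0.3767)  len=1.2408
  (v32,v2,v3) [+-+] → (1.94758, -0.326467, -0.3767)–(2.0828, 0, -0.3767)  len=0.3534

Chained into 1 loop(s):
  loop 1: 16 segments, perimeter = 12.7530
Total perimeter = 12.753

loops=1 perimeter=12.753


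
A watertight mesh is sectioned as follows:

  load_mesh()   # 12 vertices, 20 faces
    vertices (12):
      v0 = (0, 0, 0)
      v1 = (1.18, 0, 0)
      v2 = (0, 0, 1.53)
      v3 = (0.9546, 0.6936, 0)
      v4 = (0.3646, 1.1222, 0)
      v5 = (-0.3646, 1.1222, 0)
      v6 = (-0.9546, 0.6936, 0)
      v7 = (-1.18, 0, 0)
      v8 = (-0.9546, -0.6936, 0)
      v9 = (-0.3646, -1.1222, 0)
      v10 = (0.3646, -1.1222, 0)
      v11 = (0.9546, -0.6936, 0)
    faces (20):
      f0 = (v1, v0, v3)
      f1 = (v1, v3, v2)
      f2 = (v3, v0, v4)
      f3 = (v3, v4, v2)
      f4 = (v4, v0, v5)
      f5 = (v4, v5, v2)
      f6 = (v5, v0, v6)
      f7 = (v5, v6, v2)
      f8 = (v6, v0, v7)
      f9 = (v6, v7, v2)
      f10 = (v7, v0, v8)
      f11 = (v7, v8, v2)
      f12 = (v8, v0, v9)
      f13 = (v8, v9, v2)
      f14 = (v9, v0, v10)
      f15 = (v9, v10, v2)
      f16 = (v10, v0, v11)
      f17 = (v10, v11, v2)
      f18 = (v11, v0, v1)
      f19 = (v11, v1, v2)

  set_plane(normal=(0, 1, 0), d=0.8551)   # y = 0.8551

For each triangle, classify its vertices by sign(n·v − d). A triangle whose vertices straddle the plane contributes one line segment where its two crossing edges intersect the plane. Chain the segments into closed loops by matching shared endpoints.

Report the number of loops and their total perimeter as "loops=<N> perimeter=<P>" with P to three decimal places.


Straddling triangles (6 of 20):
  (v3,v0,v4) [--+] → (0.27782, 0.8551, 0)–(0.732283, 0.8551, 0)  len=0.4545
  (v3,v4,v2) [-+-] → (0.732283, 0.8551, 0)–(0.27782, 0.8551, 0.364162)  len=0.5824
  (v4,v0,v5) [+-+] → (0.27782, 0.8551, 0)–(-0.27782, 0.8551, 0)  len=0.5556
  (v4,v5,v2) [++-] → (-0.27782, 0.8551, 0.364162)–(0.27782, 0.8551, 0.364162)  len=0.5556
  (v5,v0,v6) [+--] → (-0.27782, 0.8551, 0)–(-0.732283, 0.8551, 0)  len=0.4545
  (v5,v6,v2) [+--] → (-0.732283, 0.8551, 0)–(-0.27782, 0.8551, 0.364162)  len=0.5824

Chained into 1 loop(s):
  loop 1: 6 segments, perimeter = 3.1849
Total perimeter = 3.185

loops=1 perimeter=3.185


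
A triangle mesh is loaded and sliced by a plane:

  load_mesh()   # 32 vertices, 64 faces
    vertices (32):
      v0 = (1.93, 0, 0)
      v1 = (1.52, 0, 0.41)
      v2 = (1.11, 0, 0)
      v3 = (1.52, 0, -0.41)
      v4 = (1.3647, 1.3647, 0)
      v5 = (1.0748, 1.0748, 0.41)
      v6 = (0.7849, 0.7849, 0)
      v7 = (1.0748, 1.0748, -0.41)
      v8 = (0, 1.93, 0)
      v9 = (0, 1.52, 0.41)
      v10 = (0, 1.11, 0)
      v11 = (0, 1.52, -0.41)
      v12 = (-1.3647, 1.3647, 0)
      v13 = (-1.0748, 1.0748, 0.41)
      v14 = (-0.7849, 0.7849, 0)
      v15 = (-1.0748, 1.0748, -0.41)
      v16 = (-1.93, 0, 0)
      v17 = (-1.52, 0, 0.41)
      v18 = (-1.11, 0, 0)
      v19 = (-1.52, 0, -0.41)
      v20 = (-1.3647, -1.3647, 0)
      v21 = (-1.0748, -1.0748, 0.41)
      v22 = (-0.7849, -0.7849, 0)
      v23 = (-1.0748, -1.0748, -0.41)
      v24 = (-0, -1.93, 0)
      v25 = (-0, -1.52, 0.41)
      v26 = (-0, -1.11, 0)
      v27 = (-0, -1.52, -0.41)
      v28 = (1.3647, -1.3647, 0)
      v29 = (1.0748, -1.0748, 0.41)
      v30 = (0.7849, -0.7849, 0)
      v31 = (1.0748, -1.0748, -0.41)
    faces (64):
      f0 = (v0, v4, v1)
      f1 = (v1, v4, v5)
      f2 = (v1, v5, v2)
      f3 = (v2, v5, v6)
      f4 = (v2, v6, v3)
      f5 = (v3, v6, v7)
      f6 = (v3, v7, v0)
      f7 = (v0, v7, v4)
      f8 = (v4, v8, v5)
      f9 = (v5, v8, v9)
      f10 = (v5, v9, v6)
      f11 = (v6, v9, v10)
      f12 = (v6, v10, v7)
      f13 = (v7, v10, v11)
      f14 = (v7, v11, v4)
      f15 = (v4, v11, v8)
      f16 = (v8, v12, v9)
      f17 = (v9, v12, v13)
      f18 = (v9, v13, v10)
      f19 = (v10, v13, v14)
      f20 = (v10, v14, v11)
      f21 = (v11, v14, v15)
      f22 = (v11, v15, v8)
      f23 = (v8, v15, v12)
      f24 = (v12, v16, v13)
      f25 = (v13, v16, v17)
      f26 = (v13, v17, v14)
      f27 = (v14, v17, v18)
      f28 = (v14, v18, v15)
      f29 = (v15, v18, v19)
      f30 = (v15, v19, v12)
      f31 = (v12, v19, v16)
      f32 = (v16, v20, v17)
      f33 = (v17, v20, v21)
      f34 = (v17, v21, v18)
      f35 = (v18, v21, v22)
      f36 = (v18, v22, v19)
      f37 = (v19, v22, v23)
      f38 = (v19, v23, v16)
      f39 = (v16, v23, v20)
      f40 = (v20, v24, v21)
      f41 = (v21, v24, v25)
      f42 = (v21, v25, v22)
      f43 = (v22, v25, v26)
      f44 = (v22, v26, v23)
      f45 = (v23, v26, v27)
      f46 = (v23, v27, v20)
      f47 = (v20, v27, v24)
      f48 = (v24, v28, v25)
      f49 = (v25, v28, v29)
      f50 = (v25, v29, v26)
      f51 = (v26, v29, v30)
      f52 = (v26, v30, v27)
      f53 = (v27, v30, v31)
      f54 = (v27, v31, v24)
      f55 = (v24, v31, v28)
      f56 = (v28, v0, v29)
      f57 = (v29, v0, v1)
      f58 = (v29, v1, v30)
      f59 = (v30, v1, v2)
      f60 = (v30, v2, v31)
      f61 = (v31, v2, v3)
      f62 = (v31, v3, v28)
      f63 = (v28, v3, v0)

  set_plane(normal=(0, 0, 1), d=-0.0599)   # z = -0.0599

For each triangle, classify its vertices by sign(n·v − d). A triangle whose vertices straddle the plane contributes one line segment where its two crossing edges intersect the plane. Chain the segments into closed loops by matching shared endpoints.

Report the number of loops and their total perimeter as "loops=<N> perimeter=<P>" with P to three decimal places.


Straddling triangles (32 of 64):
  (v2,v6,v3) [++-] → (0.892296, 0.670228, -0.0599)–(1.1699, 0, -0.0599)  len=0.7254
  (v3,v6,v7) [-+-] → (0.892296, 0.670228, -0.0599)–(0.827254, 0.827254, -0.0599)  len=0.1700
  (v3,v7,v0) [--+] → (1.80506, 0.157026, -0.0599)–(1.8701, 0, -0.0599)  len=0.1700
  (v0,v7,v4) [+-+] → (1.80506, 0.157026, -0.0599)–(1.32235, 1.32235, -0.0599)  len=1.2613
  (v6,v10,v7) [++-] → (0.157026, 1.10486, -0.0599)–(0.827254, 0.827254, -0.0599)  len=0.7254
  (v7,v10,v11) [-+-] → (0.157026, 1.10486, -0.0599)–(0, 1.1699, -0.0599)  len=0.1700
  (v7,v11,v4) [--+] → (1.16532, 1.38739, -0.0599)–(1.32235, 1.32235, -0.0599)  len=0.1700
  (v4,v11,v8) [+-+] → (1.16532, 1.38739, -0.0599)–(0, 1.8701, -0.0599)  len=1.2613
  (v10,v14,v11) [++-] → (-0.670228, 0.892296, -0.0599)–(0, 1.1699, -0.0599)  len=0.7254
  (v11,v14,v15) [-+-] → (-0.670228, 0.892296, -0.0599)–(-0.827254, 0.827254, -0.0599)  len=0.1700
  (v11,v15,v8) [--+] → (-0.157026, 1.80506, -0.0599)–(0, 1.8701, -0.0599)  len=0.1700
  (v8,v15,v12) [+-+] → (-0.157026, 1.80506, -0.0599)–(-1.32235, 1.32235, -0.0599)  len=1.2613
  (v14,v18,v15) [++-] → (-1.10486, 0.157026, -0.0599)–(-0.827254, 0.827254, -0.0599)  len=0.7254
  (v15,v18,v19) [-+-] → (-1.10486, 0.157026, -0.0599)–(-1.1699, 0, -0.0599)  len=0.1700
  (v15,v19,v12) [--+] → (-1.38739, 1.16532, -0.0599)–(-1.32235, 1.32235, -0.0599)  len=0.1700
  (v12,v19,v16) [+-+] → (-1.38739, 1.16532, -0.0599)–(-1.8701, 0, -0.0599)  len=1.2613
  (v18,v22,v19) [++-] → (-0.892296, -0.670228, -0.0599)–(-1.1699, 0, -0.0599)  len=0.7254
  (v19,v22,v23) [-+-] → (-0.892296, -0.670228, -0.0599)–(-0.827254, -0.827254, -0.0599)  len=0.1700
  (v19,v23,v16) [--+] → (-1.80506, -0.157026, -0.0599)–(-1.8701, 0, -0.0599)  len=0.1700
  (v16,v23,v20) [+-+] → (-1.80506, -0.157026, -0.0599)–(-1.32235, -1.32235, -0.0599)  len=1.2613
  (v22,v26,v23) [++-] → (-0.157026, -1.10486, -0.0599)–(-0.827254, -0.827254, -0.0599)  len=0.7254
  (v23,v26,v27) [-+-] → (-0.157026, -1.10486, -0.0599)–(0, -1.1699, -0.0599)  len=0.1700
  (v23,v27,v20) [--+] → (-1.16532, -1.38739, -0.0599)–(-1.32235, -1.32235, -0.0599)  len=0.1700
  (v20,v27,v24) [+-+] → (-1.16532, -1.38739, -0.0599)–(0, -1.8701, -0.0599)  len=1.2613
  (v26,v30,v27) [++-] → (0.670228, -0.892296, -0.0599)–(0, -1.1699, -0.0599)  len=0.7254
  (v27,v30,v31) [-+-] → (0.670228, -0.892296, -0.0599)–(0.827254, -0.827254, -0.0599)  len=0.1700
  (v27,v31,v24) [--+] → (0.157026, -1.80506, -0.0599)–(0, -1.8701, -0.0599)  len=0.1700
  (v24,v31,v28) [+-+] → (0.157026, -1.80506, -0.0599)–(1.32235, -1.32235, -0.0599)  len=1.2613
  (v30,v2,v31) [++-] → (1.10486, -0.157026, -0.0599)–(0.827254, -0.827254, -0.0599)  len=0.7254
  (v31,v2,v3) [-+-] → (1.10486, -0.157026, -0.0599)–(1.1699, 0, -0.0599)  len=0.1700
  (v31,v3,v28) [--+] → (1.38739, -1.16532, -0.0599)–(1.32235, -1.32235, -0.0599)  len=0.1700
  (v28,v3,v0) [+-+] → (1.38739, -1.16532, -0.0599)–(1.8701, 0, -0.0599)  len=1.2613

Chained into 2 loop(s):
  loop 1: 16 segments, perimeter = 7.1633
  loop 2: 16 segments, perimeter = 11.4504
Total perimeter = 18.614

loops=2 perimeter=18.614


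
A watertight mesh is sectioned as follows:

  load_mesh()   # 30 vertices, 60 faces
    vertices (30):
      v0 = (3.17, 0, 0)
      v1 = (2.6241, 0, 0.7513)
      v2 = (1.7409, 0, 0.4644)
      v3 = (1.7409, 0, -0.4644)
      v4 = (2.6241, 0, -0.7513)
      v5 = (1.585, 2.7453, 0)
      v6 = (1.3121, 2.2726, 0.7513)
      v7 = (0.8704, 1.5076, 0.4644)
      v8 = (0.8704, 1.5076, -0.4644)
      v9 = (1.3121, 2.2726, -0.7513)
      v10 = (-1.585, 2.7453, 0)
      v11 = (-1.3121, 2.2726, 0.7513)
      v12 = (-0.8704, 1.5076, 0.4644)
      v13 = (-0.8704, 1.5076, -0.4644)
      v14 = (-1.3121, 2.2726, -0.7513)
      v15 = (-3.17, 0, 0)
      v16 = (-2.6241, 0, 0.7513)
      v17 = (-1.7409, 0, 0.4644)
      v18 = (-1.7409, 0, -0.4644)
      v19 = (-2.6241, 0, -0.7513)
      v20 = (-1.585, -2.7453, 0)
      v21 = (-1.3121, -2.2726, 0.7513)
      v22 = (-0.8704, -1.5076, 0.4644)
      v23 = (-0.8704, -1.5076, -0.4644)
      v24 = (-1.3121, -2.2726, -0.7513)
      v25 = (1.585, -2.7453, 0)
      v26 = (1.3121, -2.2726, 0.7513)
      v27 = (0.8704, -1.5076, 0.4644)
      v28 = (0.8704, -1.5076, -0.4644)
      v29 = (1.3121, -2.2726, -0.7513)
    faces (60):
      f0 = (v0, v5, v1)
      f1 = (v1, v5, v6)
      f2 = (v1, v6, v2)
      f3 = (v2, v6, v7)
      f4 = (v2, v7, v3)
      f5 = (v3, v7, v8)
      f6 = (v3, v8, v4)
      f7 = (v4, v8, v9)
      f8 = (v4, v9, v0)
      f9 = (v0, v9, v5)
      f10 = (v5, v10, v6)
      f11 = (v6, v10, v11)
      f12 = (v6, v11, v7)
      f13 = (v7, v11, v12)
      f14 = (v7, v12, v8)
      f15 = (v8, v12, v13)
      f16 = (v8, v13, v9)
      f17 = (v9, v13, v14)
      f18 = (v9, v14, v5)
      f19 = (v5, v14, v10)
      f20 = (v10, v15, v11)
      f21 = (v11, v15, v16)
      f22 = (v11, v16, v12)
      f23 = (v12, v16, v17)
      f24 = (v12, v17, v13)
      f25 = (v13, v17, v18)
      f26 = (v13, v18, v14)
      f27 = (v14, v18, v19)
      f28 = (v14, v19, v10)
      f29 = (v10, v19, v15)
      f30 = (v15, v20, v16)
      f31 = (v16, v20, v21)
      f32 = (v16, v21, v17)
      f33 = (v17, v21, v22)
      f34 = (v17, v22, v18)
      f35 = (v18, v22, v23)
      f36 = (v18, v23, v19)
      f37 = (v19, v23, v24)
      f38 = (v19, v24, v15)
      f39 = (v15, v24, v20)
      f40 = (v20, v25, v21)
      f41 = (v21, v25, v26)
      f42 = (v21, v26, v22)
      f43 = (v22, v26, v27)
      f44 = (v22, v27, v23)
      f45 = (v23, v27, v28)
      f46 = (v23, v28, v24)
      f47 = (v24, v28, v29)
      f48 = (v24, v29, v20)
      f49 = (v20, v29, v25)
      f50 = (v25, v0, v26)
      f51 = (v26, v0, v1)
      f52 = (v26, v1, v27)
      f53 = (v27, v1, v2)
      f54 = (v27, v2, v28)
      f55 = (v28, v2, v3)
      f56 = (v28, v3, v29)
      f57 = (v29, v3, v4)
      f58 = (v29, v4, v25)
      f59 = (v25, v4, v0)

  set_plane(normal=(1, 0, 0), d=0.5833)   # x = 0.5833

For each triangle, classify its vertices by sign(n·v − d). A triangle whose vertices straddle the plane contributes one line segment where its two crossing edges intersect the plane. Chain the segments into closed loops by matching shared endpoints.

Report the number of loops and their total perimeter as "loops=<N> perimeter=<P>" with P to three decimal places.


Straddling triangles (20 of 60):
  (v5,v10,v6) [+-+] → (0.5833, 2.7453, 0)–(0.5833, 2.39151, 0.562302)  len=0.6643
  (v6,v10,v11) [+--] → (0.5833, 2.39151, 0.562302)–(0.5833, 2.2726, 0.7513)  len=0.2233
  (v6,v11,v7) [+-+] → (0.5833, 2.2726, 0.7513)–(0.5833, 1.60823, 0.502141)  len=0.7096
  (v7,v11,v12) [+--] → (0.5833, 1.60823, 0.502141)–(0.5833, 1.5076, 0.4644)  len=0.1075
  (v7,v12,v8) [+-+] → (0.5833, 1.5076, 0.4644)–(0.5833, 1.5076, -0.311218)  len=0.7756
  (v8,v12,v13) [+--] → (0.5833, 1.5076, -0.311218)–(0.5833, 1.5076, -0.4644)  len=0.1532
  (v8,v13,v9) [+-+] → (0.5833, 1.5076, -0.4644)–(0.5833, 2.01714, -0.655496)  len=0.5442
  (v9,v13,v14) [+--] → (0.5833, 2.01714, -0.655496)–(0.5833, 2.2726, -0.7513)  len=0.2728
  (v9,v14,v5) [+-+] → (0.5833, 2.2726, -0.7513)–(0.5833, 2.58186, -0.259769)  len=0.5807
  (v5,v14,v10) [+--] → (0.5833, 2.58186, -0.259769)–(0.5833, 2.7453, 0)  len=0.3069
  (v20,v25,v21) [-+-] → (0.5833, -2.7453, 0)–(0.5833, -2.58186, 0.259769)  len=0.3069
  (v21,v25,v26) [-++] → (0.5833, -2.58186, 0.259769)–(0.5833, -2.2726, 0.7513)  len=0.5807
  (v21,v26,v22) [-+-] → (0.5833, -2.2726, 0.7513)–(0.5833, -2.01714, 0.655496)  len=0.2728
  (v22,v26,v27) [-++] → (0.5833, -2.01714, 0.655496)–(0.5833, -1.5076, 0.4644)  len=0.5442
  (v22,v27,v23) [-+-] → (0.5833, -1.5076, 0.4644)–(0.5833, -1.5076, 0.311218)  len=0.1532
  (v23,v27,v28) [-++] → (0.5833, -1.5076, 0.311218)–(0.5833, -1.5076, -0.4644)  len=0.7756
  (v23,v28,v24) [-+-] → (0.5833, -1.5076, -0.4644)–(0.5833, -1.60823, -0.502141)  len=0.1075
  (v24,v28,v29) [-++] → (0.5833, -1.60823, -0.502141)–(0.5833, -2.2726, -0.7513)  len=0.7096
  (v24,v29,v20) [-+-] → (0.5833, -2.2726, -0.7513)–(0.5833, -2.39151, -0.562302)  len=0.2233
  (v20,v29,v25) [-++] → (0.5833, -2.39151, -0.562302)–(0.5833, -2.7453, 0)  len=0.6643

Chained into 2 loop(s):
  loop 1: 10 segments, perimeter = 4.3381
  loop 2: 10 segments, perimeter = 4.3381
Total perimeter = 8.676

loops=2 perimeter=8.676
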